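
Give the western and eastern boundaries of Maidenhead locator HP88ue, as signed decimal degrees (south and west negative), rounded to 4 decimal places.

-22.3333, -22.2500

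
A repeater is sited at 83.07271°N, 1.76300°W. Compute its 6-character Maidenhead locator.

Offset from 180°W / 90°S: lon 178.2370°, lat 173.0727°.
Field: lon ⌊178.2370/20⌋ = 8 → I; lat ⌊173.0727/10⌋ = 17 → R.
Square: lon ⌊18.2370/2⌋ = 9; lat ⌊3.0727/1⌋ = 3.
Subsquare: lon ⌊0.2370/0.0833333⌋ = 2 → c; lat ⌊0.0727/0.0416667⌋ = 1 → b.

IR93cb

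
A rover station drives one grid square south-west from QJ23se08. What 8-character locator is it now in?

Longitude extended square 0; −1 → -1, wraps to 9, carry into subsquare.
Longitude subsquare s = 18; −1 → 17 = r.
Latitude extended square 8; −1 → 7.

QJ23re97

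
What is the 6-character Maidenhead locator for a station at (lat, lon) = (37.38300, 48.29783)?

Add 180° to longitude and 90° to latitude: 228.2978, 127.3830.
Field: lon ⌊228.2978/20⌋ = 11 → L; lat ⌊127.3830/10⌋ = 12 → M.
Square: lon ⌊8.2978/2⌋ = 4; lat ⌊7.3830/1⌋ = 7.
Subsquare: lon ⌊0.2978/0.0833333⌋ = 3 → d; lat ⌊0.3830/0.0416667⌋ = 9 → j.

LM47dj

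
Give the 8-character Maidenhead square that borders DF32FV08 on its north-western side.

DF32ev99

Longitude extended square 0; −1 → -1, wraps to 9, carry into subsquare.
Longitude subsquare f = 5; −1 → 4 = e.
Latitude extended square 8; +1 → 9.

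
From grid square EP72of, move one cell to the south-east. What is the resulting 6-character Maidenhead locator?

EP72pe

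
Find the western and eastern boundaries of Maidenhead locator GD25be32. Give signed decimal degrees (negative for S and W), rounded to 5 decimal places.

Field G=6, D=3: +6·20° lon, +3·10° lat → SW at lon -60°, lat -60°.
Square 2, 5: +2·2° lon, +5·1° lat → SW at lon -56°, lat -55°.
Subsquare b=1, e=4: +1·0.0833333° lon, +4·0.0416667° lat → SW at lon -55.9167°, lat -54.8333°.
Extended square 3, 2: +3·0.00833333° lon, +2·0.00416667° lat → SW at lon -55.8917°, lat -54.825°.
Cell spans 0.00833333° lon × 0.00416667° lat.
west -55.89167, east -55.88333.

-55.89167, -55.88333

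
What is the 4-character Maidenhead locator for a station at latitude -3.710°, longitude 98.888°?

Shift to the Maidenhead origin (180°W, 90°S): lon 278.89, lat 86.29.
Field: lon ⌊278.89/20⌋ = 13 → N; lat ⌊86.29/10⌋ = 8 → I.
Square: lon ⌊18.89/2⌋ = 9; lat ⌊6.29/1⌋ = 6.

NI96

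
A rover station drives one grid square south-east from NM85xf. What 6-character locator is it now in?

Longitude subsquare x = 23; +1 → 24, wraps to 0 = a, carry into square.
Longitude square 8; +1 → 9.
Latitude subsquare f = 5; −1 → 4 = e.

NM95ae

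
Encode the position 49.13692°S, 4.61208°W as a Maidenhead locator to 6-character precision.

IE70qu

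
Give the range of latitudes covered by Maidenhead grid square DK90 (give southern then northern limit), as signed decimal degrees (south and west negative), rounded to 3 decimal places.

10.000, 11.000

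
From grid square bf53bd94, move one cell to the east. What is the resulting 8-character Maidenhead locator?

BF53cd04

Longitude extended square 9; +1 → 10, wraps to 0, carry into subsquare.
Longitude subsquare b = 1; +1 → 2 = c.
The latitude characters are unchanged.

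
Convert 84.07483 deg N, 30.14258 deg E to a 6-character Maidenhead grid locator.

KR54bb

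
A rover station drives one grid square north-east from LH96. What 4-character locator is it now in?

MH07

Longitude square 9; +1 → 10, wraps to 0, carry into field.
Longitude field L = 11; +1 → 12 = M.
Latitude square 6; +1 → 7.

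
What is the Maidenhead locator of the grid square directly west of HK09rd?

HK09qd

Longitude subsquare r = 17; −1 → 16 = q.
The latitude characters are unchanged.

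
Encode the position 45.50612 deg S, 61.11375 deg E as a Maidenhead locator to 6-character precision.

ME04nl

Shift to the Maidenhead origin (180°W, 90°S): lon 241.1138, lat 44.4939.
Field (20°×10°, letters A–R): 241.1138/20 → 12 → M, 44.4939/10 → 4 → E; chars ME.
Square (2°×1°, digits 0–9): 1.1138/2 → 0, 4.4939/1 → 4; chars 04.
Subsquare (5′×2.5′, letters a–x): 1.1138/0.0833333 → 13 → n, 0.4939/0.0416667 → 11 → l; chars nl.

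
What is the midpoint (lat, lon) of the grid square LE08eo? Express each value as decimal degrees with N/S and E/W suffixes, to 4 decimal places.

Field L=11, E=4: +11·20° lon, +4·10° lat → SW at lon 40°, lat -50°.
Square 0, 8: +0·2° lon, +8·1° lat → SW at lon 40°, lat -42°.
Subsquare e=4, o=14: +4·0.0833333° lon, +14·0.0416667° lat → SW at lon 40.3333°, lat -41.4167°.
Cell spans 0.0833333° lon × 0.0416667° lat. Centre is SW corner plus half of each.
latitude 41.3958° S, longitude 40.3750° E.

41.3958° S, 40.3750° E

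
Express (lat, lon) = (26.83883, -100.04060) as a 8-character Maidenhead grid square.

Shift to the Maidenhead origin (180°W, 90°S): lon 79.95940, lat 116.83883.
Field (20°×10°, letters A–R): 79.95940/20 → 3 → D, 116.83883/10 → 11 → L; chars DL.
Square (2°×1°, digits 0–9): 19.95940/2 → 9, 6.83883/1 → 6; chars 96.
Subsquare (5′×2.5′, letters a–x): 1.95940/0.0833333 → 23 → x, 0.83883/0.0416667 → 20 → u; chars xu.
Extended square (30″×15″, digits 0–9): 0.04273/0.00833333 → 5, 0.00550/0.00416667 → 1; chars 51.

DL96xu51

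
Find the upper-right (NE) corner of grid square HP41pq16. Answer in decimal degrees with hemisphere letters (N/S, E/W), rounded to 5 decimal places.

61.69583° N, 30.73333° W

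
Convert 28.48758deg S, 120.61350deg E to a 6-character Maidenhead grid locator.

PG01hm

Add 180° to longitude and 90° to latitude: 300.6135, 61.5124.
Field: 300.6135/20 → 15 → P, 61.5124/10 → 6 → G; chars PG.
Square: 0.6135/2 → 0, 1.5124/1 → 1; chars 01.
Subsquare: 0.6135/0.0833333 → 7 → h, 0.5124/0.0416667 → 12 → m; chars hm.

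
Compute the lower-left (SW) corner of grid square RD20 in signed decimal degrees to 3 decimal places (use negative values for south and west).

-60.000, 164.000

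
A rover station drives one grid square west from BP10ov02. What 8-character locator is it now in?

Longitude extended square 0; −1 → -1, wraps to 9, carry into subsquare.
Longitude subsquare o = 14; −1 → 13 = n.
The latitude characters are unchanged.

BP10nv92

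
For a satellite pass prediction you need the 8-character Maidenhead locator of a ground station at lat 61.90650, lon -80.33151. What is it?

EP91uv07

Add 180° to longitude and 90° to latitude: 99.66849, 151.90650.
Field: lon ⌊99.66849/20⌋ = 4 → E; lat ⌊151.90650/10⌋ = 15 → P.
Square: lon ⌊19.66849/2⌋ = 9; lat ⌊1.90650/1⌋ = 1.
Subsquare: lon ⌊1.66849/0.0833333⌋ = 20 → u; lat ⌊0.90650/0.0416667⌋ = 21 → v.
Extended square: lon ⌊0.00182/0.00833333⌋ = 0; lat ⌊0.03150/0.00416667⌋ = 7.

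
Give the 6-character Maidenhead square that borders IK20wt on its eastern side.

IK20xt

Longitude subsquare w = 22; +1 → 23 = x.
The latitude characters are unchanged.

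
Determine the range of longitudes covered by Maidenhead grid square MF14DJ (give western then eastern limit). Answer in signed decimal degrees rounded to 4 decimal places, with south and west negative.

62.2500, 62.3333

Field M=12, F=5: +12·20° lon, +5·10° lat → SW at lon 60°, lat -40°.
Square 1, 4: +1·2° lon, +4·1° lat → SW at lon 62°, lat -36°.
Subsquare d=3, j=9: +3·0.0833333° lon, +9·0.0416667° lat → SW at lon 62.25°, lat -35.625°.
Cell spans 0.0833333° lon × 0.0416667° lat.
west 62.2500, east 62.3333.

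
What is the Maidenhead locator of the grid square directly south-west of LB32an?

Longitude subsquare a = 0; −1 → -1, wraps to 23 = x, carry into square.
Longitude square 3; −1 → 2.
Latitude subsquare n = 13; −1 → 12 = m.

LB22xm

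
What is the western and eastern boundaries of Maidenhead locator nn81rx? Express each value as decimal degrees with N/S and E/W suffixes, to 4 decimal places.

Field N=13, N=13: +13·20° lon, +13·10° lat → SW at lon 80°, lat 40°.
Square 8, 1: +8·2° lon, +1·1° lat → SW at lon 96°, lat 41°.
Subsquare r=17, x=23: +17·0.0833333° lon, +23·0.0416667° lat → SW at lon 97.4167°, lat 41.9583°.
Cell spans 0.0833333° lon × 0.0416667° lat.
west 97.4167° E, east 97.5000° E.

97.4167° E, 97.5000° E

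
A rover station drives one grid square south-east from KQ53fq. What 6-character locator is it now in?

KQ53gp

Longitude subsquare f = 5; +1 → 6 = g.
Latitude subsquare q = 16; −1 → 15 = p.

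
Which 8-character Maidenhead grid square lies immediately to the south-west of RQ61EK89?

RQ61ek78

Longitude extended square 8; −1 → 7.
Latitude extended square 9; −1 → 8.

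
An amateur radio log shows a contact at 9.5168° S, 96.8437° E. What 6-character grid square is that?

Offset from 180°W / 90°S: lon 276.8437°, lat 80.4832°.
Field (20°×10°, letters A–R): 276.8437/20 → 13 → N, 80.4832/10 → 8 → I; chars NI.
Square (2°×1°, digits 0–9): 16.8437/2 → 8, 0.4832/1 → 0; chars 80.
Subsquare (5′×2.5′, letters a–x): 0.8437/0.0833333 → 10 → k, 0.4832/0.0416667 → 11 → l; chars kl.

NI80kl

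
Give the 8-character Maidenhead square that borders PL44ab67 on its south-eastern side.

PL44ab76

Longitude extended square 6; +1 → 7.
Latitude extended square 7; −1 → 6.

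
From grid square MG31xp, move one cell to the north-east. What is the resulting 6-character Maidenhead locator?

Longitude subsquare x = 23; +1 → 24, wraps to 0 = a, carry into square.
Longitude square 3; +1 → 4.
Latitude subsquare p = 15; +1 → 16 = q.

MG41aq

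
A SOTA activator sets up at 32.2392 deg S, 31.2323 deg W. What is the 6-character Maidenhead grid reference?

HF47js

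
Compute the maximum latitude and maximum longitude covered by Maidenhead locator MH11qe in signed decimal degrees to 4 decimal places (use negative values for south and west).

Field M=12, H=7: +12·20° lon, +7·10° lat → SW at lon 60°, lat -20°.
Square 1, 1: +1·2° lon, +1·1° lat → SW at lon 62°, lat -19°.
Subsquare q=16, e=4: +16·0.0833333° lon, +4·0.0416667° lat → SW at lon 63.3333°, lat -18.8333°.
Cell spans 0.0833333° lon × 0.0416667° lat. NE corner is SW corner plus one full cell.
latitude -18.7917, longitude 63.4167.

-18.7917, 63.4167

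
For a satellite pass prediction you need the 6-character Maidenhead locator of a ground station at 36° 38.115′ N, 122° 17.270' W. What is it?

Offset from 180°W / 90°S: lon 57.7122°, lat 126.6352°.
Field: lon ⌊57.7122/20⌋ = 2 → C; lat ⌊126.6352/10⌋ = 12 → M.
Square: lon ⌊17.7122/2⌋ = 8; lat ⌊6.6352/1⌋ = 6.
Subsquare: lon ⌊1.7122/0.0833333⌋ = 20 → u; lat ⌊0.6352/0.0416667⌋ = 15 → p.

CM86up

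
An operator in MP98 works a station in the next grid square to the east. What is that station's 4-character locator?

NP08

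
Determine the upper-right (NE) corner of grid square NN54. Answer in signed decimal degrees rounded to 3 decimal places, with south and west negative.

45.000, 92.000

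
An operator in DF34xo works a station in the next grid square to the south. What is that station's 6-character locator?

Latitude subsquare o = 14; −1 → 13 = n.
The longitude characters are unchanged.

DF34xn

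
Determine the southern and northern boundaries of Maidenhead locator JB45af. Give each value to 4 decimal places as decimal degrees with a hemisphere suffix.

74.7917° S, 74.7500° S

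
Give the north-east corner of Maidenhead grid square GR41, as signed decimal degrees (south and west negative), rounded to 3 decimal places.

82.000, -50.000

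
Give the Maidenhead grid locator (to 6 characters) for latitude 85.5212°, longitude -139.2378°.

Shift to the Maidenhead origin (180°W, 90°S): lon 40.7622, lat 175.5212.
Field (20°×10°, letters A–R): lon ⌊40.7622/20⌋ = 2 → C; lat ⌊175.5212/10⌋ = 17 → R.
Square (2°×1°, digits 0–9): lon ⌊0.7622/2⌋ = 0; lat ⌊5.5212/1⌋ = 5.
Subsquare (5′×2.5′, letters a–x): lon ⌊0.7622/0.0833333⌋ = 9 → j; lat ⌊0.5212/0.0416667⌋ = 12 → m.

CR05jm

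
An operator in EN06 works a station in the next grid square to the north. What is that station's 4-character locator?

Latitude square 6; +1 → 7.
The longitude characters are unchanged.

EN07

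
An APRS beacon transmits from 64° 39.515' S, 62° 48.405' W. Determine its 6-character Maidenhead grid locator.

FC85oi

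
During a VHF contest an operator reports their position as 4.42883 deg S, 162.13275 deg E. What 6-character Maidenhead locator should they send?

RI15bn

Add 180° to longitude and 90° to latitude: 342.1327, 85.5712.
Field: 342.1327/20 → 17 → R, 85.5712/10 → 8 → I; chars RI.
Square: 2.1327/2 → 1, 5.5712/1 → 5; chars 15.
Subsquare: 0.1327/0.0833333 → 1 → b, 0.5712/0.0416667 → 13 → n; chars bn.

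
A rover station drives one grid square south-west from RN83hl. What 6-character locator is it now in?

Longitude subsquare h = 7; −1 → 6 = g.
Latitude subsquare l = 11; −1 → 10 = k.

RN83gk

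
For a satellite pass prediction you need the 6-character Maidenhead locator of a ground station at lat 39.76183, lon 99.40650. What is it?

Shift to the Maidenhead origin (180°W, 90°S): lon 279.4065, lat 129.7618.
Field: lon ⌊279.4065/20⌋ = 13 → N; lat ⌊129.7618/10⌋ = 12 → M.
Square: lon ⌊19.4065/2⌋ = 9; lat ⌊9.7618/1⌋ = 9.
Subsquare: lon ⌊1.4065/0.0833333⌋ = 16 → q; lat ⌊0.7618/0.0416667⌋ = 18 → s.

NM99qs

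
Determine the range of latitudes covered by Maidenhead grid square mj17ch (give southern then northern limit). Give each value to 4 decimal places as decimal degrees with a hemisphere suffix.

Field M=12, J=9: +12·20° lon, +9·10° lat → SW at lon 60°, lat 0°.
Square 1, 7: +1·2° lon, +7·1° lat → SW at lon 62°, lat 7°.
Subsquare c=2, h=7: +2·0.0833333° lon, +7·0.0416667° lat → SW at lon 62.1667°, lat 7.29167°.
Cell spans 0.0833333° lon × 0.0416667° lat.
south 7.2917° N, north 7.3333° N.

7.2917° N, 7.3333° N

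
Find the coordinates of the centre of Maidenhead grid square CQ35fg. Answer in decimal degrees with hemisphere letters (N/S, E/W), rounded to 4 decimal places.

75.2708° N, 133.5417° W

Field C=2, Q=16: +2·20° lon, +16·10° lat → SW at lon -140°, lat 70°.
Square 3, 5: +3·2° lon, +5·1° lat → SW at lon -134°, lat 75°.
Subsquare f=5, g=6: +5·0.0833333° lon, +6·0.0416667° lat → SW at lon -133.583°, lat 75.25°.
Cell spans 0.0833333° lon × 0.0416667° lat. Centre is SW corner plus half of each.
latitude 75.2708° N, longitude 133.5417° W.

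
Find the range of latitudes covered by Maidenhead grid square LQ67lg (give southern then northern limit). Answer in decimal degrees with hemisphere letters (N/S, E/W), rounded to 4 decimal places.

Field L=11, Q=16: +11·20° lon, +16·10° lat → SW at lon 40°, lat 70°.
Square 6, 7: +6·2° lon, +7·1° lat → SW at lon 52°, lat 77°.
Subsquare l=11, g=6: +11·0.0833333° lon, +6·0.0416667° lat → SW at lon 52.9167°, lat 77.25°.
Cell spans 0.0833333° lon × 0.0416667° lat.
south 77.2500° N, north 77.2917° N.

77.2500° N, 77.2917° N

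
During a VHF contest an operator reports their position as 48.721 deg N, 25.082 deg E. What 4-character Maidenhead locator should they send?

Offset from 180°W / 90°S: lon 205.08°, lat 138.72°.
Field (20°×10°, letters A–R): 205.08/20 → 10 → K, 138.72/10 → 13 → N; chars KN.
Square (2°×1°, digits 0–9): 5.08/2 → 2, 8.72/1 → 8; chars 28.

KN28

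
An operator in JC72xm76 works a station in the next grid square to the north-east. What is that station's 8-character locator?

JC72xm87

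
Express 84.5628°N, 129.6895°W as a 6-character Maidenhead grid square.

Add 180° to longitude and 90° to latitude: 50.3105, 174.5628.
Field (20°×10°, letters A–R): lon ⌊50.3105/20⌋ = 2 → C; lat ⌊174.5628/10⌋ = 17 → R.
Square (2°×1°, digits 0–9): lon ⌊10.3105/2⌋ = 5; lat ⌊4.5628/1⌋ = 4.
Subsquare (5′×2.5′, letters a–x): lon ⌊0.3105/0.0833333⌋ = 3 → d; lat ⌊0.5628/0.0416667⌋ = 13 → n.

CR54dn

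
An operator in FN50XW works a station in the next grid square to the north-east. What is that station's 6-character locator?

FN60ax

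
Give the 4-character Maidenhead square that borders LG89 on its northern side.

Latitude square 9; +1 → 10, wraps to 0, carry into field.
Latitude field G = 6; +1 → 7 = H.
The longitude characters are unchanged.

LH80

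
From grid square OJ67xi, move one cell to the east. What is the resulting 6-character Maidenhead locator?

OJ77ai

Longitude subsquare x = 23; +1 → 24, wraps to 0 = a, carry into square.
Longitude square 6; +1 → 7.
The latitude characters are unchanged.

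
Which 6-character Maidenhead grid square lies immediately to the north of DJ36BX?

Latitude subsquare x = 23; +1 → 24, wraps to 0 = a, carry into square.
Latitude square 6; +1 → 7.
The longitude characters are unchanged.

DJ37ba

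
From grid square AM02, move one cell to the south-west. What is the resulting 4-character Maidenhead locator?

Longitude square 0; −1 → -1, wraps to 9, carry into field.
Longitude field A = 0; −1 → -1, wraps to 17 = R, wrapping around the antimeridian.
Latitude square 2; −1 → 1.

RM91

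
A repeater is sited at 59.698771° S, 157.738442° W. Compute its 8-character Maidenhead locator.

BD10dh12

Add 180° to longitude and 90° to latitude: 22.26156, 30.30123.
Field: lon ⌊22.26156/20⌋ = 1 → B; lat ⌊30.30123/10⌋ = 3 → D.
Square: lon ⌊2.26156/2⌋ = 1; lat ⌊0.30123/1⌋ = 0.
Subsquare: lon ⌊0.26156/0.0833333⌋ = 3 → d; lat ⌊0.30123/0.0416667⌋ = 7 → h.
Extended square: lon ⌊0.01156/0.00833333⌋ = 1; lat ⌊0.00956/0.00416667⌋ = 2.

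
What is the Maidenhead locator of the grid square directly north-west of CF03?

BF94

Longitude square 0; −1 → -1, wraps to 9, carry into field.
Longitude field C = 2; −1 → 1 = B.
Latitude square 3; +1 → 4.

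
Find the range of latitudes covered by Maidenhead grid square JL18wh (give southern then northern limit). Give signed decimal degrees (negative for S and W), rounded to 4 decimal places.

Field J=9, L=11: +9·20° lon, +11·10° lat → SW at lon 0°, lat 20°.
Square 1, 8: +1·2° lon, +8·1° lat → SW at lon 2°, lat 28°.
Subsquare w=22, h=7: +22·0.0833333° lon, +7·0.0416667° lat → SW at lon 3.83333°, lat 28.2917°.
Cell spans 0.0833333° lon × 0.0416667° lat.
south 28.2917, north 28.3333.

28.2917, 28.3333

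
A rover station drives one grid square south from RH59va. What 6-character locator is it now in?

RH58vx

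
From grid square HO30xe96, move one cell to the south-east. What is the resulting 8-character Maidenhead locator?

HO40ae05

Longitude extended square 9; +1 → 10, wraps to 0, carry into subsquare.
Longitude subsquare x = 23; +1 → 24, wraps to 0 = a, carry into square.
Longitude square 3; +1 → 4.
Latitude extended square 6; −1 → 5.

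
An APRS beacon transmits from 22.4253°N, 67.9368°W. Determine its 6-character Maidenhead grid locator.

Shift to the Maidenhead origin (180°W, 90°S): lon 112.0632, lat 112.4253.
Field: lon ⌊112.0632/20⌋ = 5 → F; lat ⌊112.4253/10⌋ = 11 → L.
Square: lon ⌊12.0632/2⌋ = 6; lat ⌊2.4253/1⌋ = 2.
Subsquare: lon ⌊0.0632/0.0833333⌋ = 0 → a; lat ⌊0.4253/0.0416667⌋ = 10 → k.

FL62ak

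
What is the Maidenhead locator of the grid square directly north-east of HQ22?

HQ33

Longitude square 2; +1 → 3.
Latitude square 2; +1 → 3.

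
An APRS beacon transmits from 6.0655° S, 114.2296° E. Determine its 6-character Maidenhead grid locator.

OI73cw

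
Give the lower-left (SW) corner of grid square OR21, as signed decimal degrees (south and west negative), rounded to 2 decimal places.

81.00, 104.00

Field O=14, R=17: +14·20° lon, +17·10° lat → SW at lon 100°, lat 80°.
Square 2, 1: +2·2° lon, +1·1° lat → SW at lon 104°, lat 81°.
latitude 81.00, longitude 104.00.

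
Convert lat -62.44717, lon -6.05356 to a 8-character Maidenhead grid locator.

Offset from 180°W / 90°S: lon 173.94644°, lat 27.55283°.
Field: lon ⌊173.94644/20⌋ = 8 → I; lat ⌊27.55283/10⌋ = 2 → C.
Square: lon ⌊13.94644/2⌋ = 6; lat ⌊7.55283/1⌋ = 7.
Subsquare: lon ⌊1.94644/0.0833333⌋ = 23 → x; lat ⌊0.55283/0.0416667⌋ = 13 → n.
Extended square: lon ⌊0.02977/0.00833333⌋ = 3; lat ⌊0.01116/0.00416667⌋ = 2.

IC67xn32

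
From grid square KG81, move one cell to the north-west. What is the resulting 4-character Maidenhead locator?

KG72

Longitude square 8; −1 → 7.
Latitude square 1; +1 → 2.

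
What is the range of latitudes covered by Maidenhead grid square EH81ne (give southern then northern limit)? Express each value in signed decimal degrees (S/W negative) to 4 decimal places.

-18.8333, -18.7917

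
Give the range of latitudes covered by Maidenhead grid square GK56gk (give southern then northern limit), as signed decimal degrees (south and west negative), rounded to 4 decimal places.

16.4167, 16.4583

Field G=6, K=10: +6·20° lon, +10·10° lat → SW at lon -60°, lat 10°.
Square 5, 6: +5·2° lon, +6·1° lat → SW at lon -50°, lat 16°.
Subsquare g=6, k=10: +6·0.0833333° lon, +10·0.0416667° lat → SW at lon -49.5°, lat 16.4167°.
Cell spans 0.0833333° lon × 0.0416667° lat.
south 16.4167, north 16.4583.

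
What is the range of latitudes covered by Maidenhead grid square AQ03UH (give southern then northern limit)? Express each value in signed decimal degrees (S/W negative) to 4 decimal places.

73.2917, 73.3333

Field A=0, Q=16: +0·20° lon, +16·10° lat → SW at lon -180°, lat 70°.
Square 0, 3: +0·2° lon, +3·1° lat → SW at lon -180°, lat 73°.
Subsquare u=20, h=7: +20·0.0833333° lon, +7·0.0416667° lat → SW at lon -178.333°, lat 73.2917°.
Cell spans 0.0833333° lon × 0.0416667° lat.
south 73.2917, north 73.3333.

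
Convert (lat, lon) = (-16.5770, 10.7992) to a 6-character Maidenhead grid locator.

Add 180° to longitude and 90° to latitude: 190.7992, 73.4230.
Field (20°×10°, letters A–R): 190.7992/20 → 9 → J, 73.4230/10 → 7 → H; chars JH.
Square (2°×1°, digits 0–9): 10.7992/2 → 5, 3.4230/1 → 3; chars 53.
Subsquare (5′×2.5′, letters a–x): 0.7992/0.0833333 → 9 → j, 0.4230/0.0416667 → 10 → k; chars jk.

JH53jk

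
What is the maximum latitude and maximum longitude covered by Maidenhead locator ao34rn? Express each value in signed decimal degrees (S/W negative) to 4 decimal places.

54.5833, -172.5000

Field A=0, O=14: +0·20° lon, +14·10° lat → SW at lon -180°, lat 50°.
Square 3, 4: +3·2° lon, +4·1° lat → SW at lon -174°, lat 54°.
Subsquare r=17, n=13: +17·0.0833333° lon, +13·0.0416667° lat → SW at lon -172.583°, lat 54.5417°.
Cell spans 0.0833333° lon × 0.0416667° lat. NE corner is SW corner plus one full cell.
latitude 54.5833, longitude -172.5000.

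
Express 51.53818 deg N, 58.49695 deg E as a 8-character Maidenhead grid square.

Add 180° to longitude and 90° to latitude: 238.49695, 141.53818.
Field: 238.49695/20 → 11 → L, 141.53818/10 → 14 → O; chars LO.
Square: 18.49695/2 → 9, 1.53818/1 → 1; chars 91.
Subsquare: 0.49695/0.0833333 → 5 → f, 0.53818/0.0416667 → 12 → m; chars fm.
Extended square: 0.08028/0.00833333 → 9, 0.03818/0.00416667 → 9; chars 99.

LO91fm99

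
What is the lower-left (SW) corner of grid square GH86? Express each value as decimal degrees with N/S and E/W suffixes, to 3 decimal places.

Field G=6, H=7: +6·20° lon, +7·10° lat → SW at lon -60°, lat -20°.
Square 8, 6: +8·2° lon, +6·1° lat → SW at lon -44°, lat -14°.
latitude 14.000° S, longitude 44.000° W.

14.000° S, 44.000° W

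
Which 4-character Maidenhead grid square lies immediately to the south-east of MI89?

MI98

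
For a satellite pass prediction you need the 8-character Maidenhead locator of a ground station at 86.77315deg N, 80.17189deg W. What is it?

ER96vs95

Add 180° to longitude and 90° to latitude: 99.82811, 176.77315.
Field: 99.82811/20 → 4 → E, 176.77315/10 → 17 → R; chars ER.
Square: 19.82811/2 → 9, 6.77315/1 → 6; chars 96.
Subsquare: 1.82811/0.0833333 → 21 → v, 0.77315/0.0416667 → 18 → s; chars vs.
Extended square: 0.07811/0.00833333 → 9, 0.02315/0.00416667 → 5; chars 95.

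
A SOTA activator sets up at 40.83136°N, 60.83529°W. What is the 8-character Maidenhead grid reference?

FN90nt99

Shift to the Maidenhead origin (180°W, 90°S): lon 119.16471, lat 130.83136.
Field (20°×10°, letters A–R): lon ⌊119.16471/20⌋ = 5 → F; lat ⌊130.83136/10⌋ = 13 → N.
Square (2°×1°, digits 0–9): lon ⌊19.16471/2⌋ = 9; lat ⌊0.83136/1⌋ = 0.
Subsquare (5′×2.5′, letters a–x): lon ⌊1.16471/0.0833333⌋ = 13 → n; lat ⌊0.83136/0.0416667⌋ = 19 → t.
Extended square (30″×15″, digits 0–9): lon ⌊0.08138/0.00833333⌋ = 9; lat ⌊0.03969/0.00416667⌋ = 9.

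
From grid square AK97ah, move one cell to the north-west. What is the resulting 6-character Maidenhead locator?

AK87xi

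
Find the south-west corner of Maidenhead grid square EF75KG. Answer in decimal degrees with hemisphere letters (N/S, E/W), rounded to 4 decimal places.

34.7500° S, 85.1667° W

Field E=4, F=5: +4·20° lon, +5·10° lat → SW at lon -100°, lat -40°.
Square 7, 5: +7·2° lon, +5·1° lat → SW at lon -86°, lat -35°.
Subsquare k=10, g=6: +10·0.0833333° lon, +6·0.0416667° lat → SW at lon -85.1667°, lat -34.75°.
latitude 34.7500° S, longitude 85.1667° W.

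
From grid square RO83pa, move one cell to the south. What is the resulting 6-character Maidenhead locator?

RO82px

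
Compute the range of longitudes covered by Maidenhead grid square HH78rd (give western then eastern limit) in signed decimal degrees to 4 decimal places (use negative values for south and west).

Field H=7, H=7: +7·20° lon, +7·10° lat → SW at lon -40°, lat -20°.
Square 7, 8: +7·2° lon, +8·1° lat → SW at lon -26°, lat -12°.
Subsquare r=17, d=3: +17·0.0833333° lon, +3·0.0416667° lat → SW at lon -24.5833°, lat -11.875°.
Cell spans 0.0833333° lon × 0.0416667° lat.
west -24.5833, east -24.5000.

-24.5833, -24.5000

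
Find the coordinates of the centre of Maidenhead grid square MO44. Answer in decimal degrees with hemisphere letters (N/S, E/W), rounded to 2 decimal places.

54.50° N, 69.00° E

Field M=12, O=14: +12·20° lon, +14·10° lat → SW at lon 60°, lat 50°.
Square 4, 4: +4·2° lon, +4·1° lat → SW at lon 68°, lat 54°.
Cell spans 2° lon × 1° lat. Centre is SW corner plus half of each.
latitude 54.50° N, longitude 69.00° E.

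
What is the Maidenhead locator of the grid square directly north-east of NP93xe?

OP03af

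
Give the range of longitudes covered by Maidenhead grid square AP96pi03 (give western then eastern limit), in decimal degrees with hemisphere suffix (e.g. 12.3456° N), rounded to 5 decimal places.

Field A=0, P=15: +0·20° lon, +15·10° lat → SW at lon -180°, lat 60°.
Square 9, 6: +9·2° lon, +6·1° lat → SW at lon -162°, lat 66°.
Subsquare p=15, i=8: +15·0.0833333° lon, +8·0.0416667° lat → SW at lon -160.75°, lat 66.3333°.
Extended square 0, 3: +0·0.00833333° lon, +3·0.00416667° lat → SW at lon -160.75°, lat 66.3458°.
Cell spans 0.00833333° lon × 0.00416667° lat.
west 160.75000° W, east 160.74167° W.

160.75000° W, 160.74167° W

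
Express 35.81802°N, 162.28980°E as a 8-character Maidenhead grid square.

Shift to the Maidenhead origin (180°W, 90°S): lon 342.28980, lat 125.81802.
Field: 342.28980/20 → 17 → R, 125.81802/10 → 12 → M; chars RM.
Square: 2.28980/2 → 1, 5.81802/1 → 5; chars 15.
Subsquare: 0.28980/0.0833333 → 3 → d, 0.81802/0.0416667 → 19 → t; chars dt.
Extended square: 0.03980/0.00833333 → 4, 0.02635/0.00416667 → 6; chars 46.

RM15dt46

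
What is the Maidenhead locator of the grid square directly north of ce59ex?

Latitude subsquare x = 23; +1 → 24, wraps to 0 = a, carry into square.
Latitude square 9; +1 → 10, wraps to 0, carry into field.
Latitude field E = 4; +1 → 5 = F.
The longitude characters are unchanged.

CF50ea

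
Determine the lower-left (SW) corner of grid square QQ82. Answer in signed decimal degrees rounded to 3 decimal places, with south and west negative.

Field Q=16, Q=16: +16·20° lon, +16·10° lat → SW at lon 140°, lat 70°.
Square 8, 2: +8·2° lon, +2·1° lat → SW at lon 156°, lat 72°.
latitude 72.000, longitude 156.000.

72.000, 156.000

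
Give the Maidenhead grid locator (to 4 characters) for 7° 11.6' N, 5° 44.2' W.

Shift to the Maidenhead origin (180°W, 90°S): lon 174.26, lat 97.19.
Field: lon ⌊174.26/20⌋ = 8 → I; lat ⌊97.19/10⌋ = 9 → J.
Square: lon ⌊14.26/2⌋ = 7; lat ⌊7.19/1⌋ = 7.

IJ77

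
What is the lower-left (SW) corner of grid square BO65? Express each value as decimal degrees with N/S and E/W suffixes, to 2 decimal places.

55.00° N, 148.00° W

Field B=1, O=14: +1·20° lon, +14·10° lat → SW at lon -160°, lat 50°.
Square 6, 5: +6·2° lon, +5·1° lat → SW at lon -148°, lat 55°.
latitude 55.00° N, longitude 148.00° W.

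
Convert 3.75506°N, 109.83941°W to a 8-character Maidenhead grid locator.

Offset from 180°W / 90°S: lon 70.16059°, lat 93.75506°.
Field: 70.16059/20 → 3 → D, 93.75506/10 → 9 → J; chars DJ.
Square: 10.16059/2 → 5, 3.75506/1 → 3; chars 53.
Subsquare: 0.16059/0.0833333 → 1 → b, 0.75506/0.0416667 → 18 → s; chars bs.
Extended square: 0.07726/0.00833333 → 9, 0.00506/0.00416667 → 1; chars 91.

DJ53bs91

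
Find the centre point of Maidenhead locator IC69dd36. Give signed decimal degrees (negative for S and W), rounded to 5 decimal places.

Field I=8, C=2: +8·20° lon, +2·10° lat → SW at lon -20°, lat -70°.
Square 6, 9: +6·2° lon, +9·1° lat → SW at lon -8°, lat -61°.
Subsquare d=3, d=3: +3·0.0833333° lon, +3·0.0416667° lat → SW at lon -7.75°, lat -60.875°.
Extended square 3, 6: +3·0.00833333° lon, +6·0.00416667° lat → SW at lon -7.725°, lat -60.85°.
Cell spans 0.00833333° lon × 0.00416667° lat. Centre is SW corner plus half of each.
latitude -60.84792, longitude -7.72083.

-60.84792, -7.72083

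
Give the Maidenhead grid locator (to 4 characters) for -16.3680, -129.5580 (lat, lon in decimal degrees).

CH53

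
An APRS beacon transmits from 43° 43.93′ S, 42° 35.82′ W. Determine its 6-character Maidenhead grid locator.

GE86qg

Shift to the Maidenhead origin (180°W, 90°S): lon 137.4030, lat 46.2678.
Field: 137.4030/20 → 6 → G, 46.2678/10 → 4 → E; chars GE.
Square: 17.4030/2 → 8, 6.2678/1 → 6; chars 86.
Subsquare: 1.4030/0.0833333 → 16 → q, 0.2678/0.0416667 → 6 → g; chars qg.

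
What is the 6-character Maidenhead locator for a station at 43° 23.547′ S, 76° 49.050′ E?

ME86jo

Shift to the Maidenhead origin (180°W, 90°S): lon 256.8175, lat 46.6076.
Field: lon ⌊256.8175/20⌋ = 12 → M; lat ⌊46.6076/10⌋ = 4 → E.
Square: lon ⌊16.8175/2⌋ = 8; lat ⌊6.6076/1⌋ = 6.
Subsquare: lon ⌊0.8175/0.0833333⌋ = 9 → j; lat ⌊0.6076/0.0416667⌋ = 14 → o.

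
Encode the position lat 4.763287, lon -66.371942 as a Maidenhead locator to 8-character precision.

Offset from 180°W / 90°S: lon 113.62806°, lat 94.76329°.
Field (20°×10°, letters A–R): lon ⌊113.62806/20⌋ = 5 → F; lat ⌊94.76329/10⌋ = 9 → J.
Square (2°×1°, digits 0–9): lon ⌊13.62806/2⌋ = 6; lat ⌊4.76329/1⌋ = 4.
Subsquare (5′×2.5′, letters a–x): lon ⌊1.62806/0.0833333⌋ = 19 → t; lat ⌊0.76329/0.0416667⌋ = 18 → s.
Extended square (30″×15″, digits 0–9): lon ⌊0.04472/0.00833333⌋ = 5; lat ⌊0.01329/0.00416667⌋ = 3.

FJ64ts53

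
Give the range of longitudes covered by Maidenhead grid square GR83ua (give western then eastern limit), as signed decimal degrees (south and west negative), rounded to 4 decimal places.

-42.3333, -42.2500

Field G=6, R=17: +6·20° lon, +17·10° lat → SW at lon -60°, lat 80°.
Square 8, 3: +8·2° lon, +3·1° lat → SW at lon -44°, lat 83°.
Subsquare u=20, a=0: +20·0.0833333° lon, +0·0.0416667° lat → SW at lon -42.3333°, lat 83°.
Cell spans 0.0833333° lon × 0.0416667° lat.
west -42.3333, east -42.2500.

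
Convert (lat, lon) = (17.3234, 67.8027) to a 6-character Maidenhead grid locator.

MK37vh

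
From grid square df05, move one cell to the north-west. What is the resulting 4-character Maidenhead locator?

Longitude square 0; −1 → -1, wraps to 9, carry into field.
Longitude field D = 3; −1 → 2 = C.
Latitude square 5; +1 → 6.

CF96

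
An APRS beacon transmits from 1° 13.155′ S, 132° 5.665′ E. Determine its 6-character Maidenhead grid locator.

PI68bs

Shift to the Maidenhead origin (180°W, 90°S): lon 312.0944, lat 88.7807.
Field (20°×10°, letters A–R): lon ⌊312.0944/20⌋ = 15 → P; lat ⌊88.7807/10⌋ = 8 → I.
Square (2°×1°, digits 0–9): lon ⌊12.0944/2⌋ = 6; lat ⌊8.7807/1⌋ = 8.
Subsquare (5′×2.5′, letters a–x): lon ⌊0.0944/0.0833333⌋ = 1 → b; lat ⌊0.7807/0.0416667⌋ = 18 → s.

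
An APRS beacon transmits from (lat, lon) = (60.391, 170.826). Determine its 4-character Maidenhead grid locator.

RP50

Add 180° to longitude and 90° to latitude: 350.83, 150.39.
Field: lon ⌊350.83/20⌋ = 17 → R; lat ⌊150.39/10⌋ = 15 → P.
Square: lon ⌊10.83/2⌋ = 5; lat ⌊0.39/1⌋ = 0.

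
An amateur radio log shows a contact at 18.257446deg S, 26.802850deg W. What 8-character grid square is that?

HH61or38

Add 180° to longitude and 90° to latitude: 153.19715, 71.74255.
Field: lon ⌊153.19715/20⌋ = 7 → H; lat ⌊71.74255/10⌋ = 7 → H.
Square: lon ⌊13.19715/2⌋ = 6; lat ⌊1.74255/1⌋ = 1.
Subsquare: lon ⌊1.19715/0.0833333⌋ = 14 → o; lat ⌊0.74255/0.0416667⌋ = 17 → r.
Extended square: lon ⌊0.03048/0.00833333⌋ = 3; lat ⌊0.03422/0.00416667⌋ = 8.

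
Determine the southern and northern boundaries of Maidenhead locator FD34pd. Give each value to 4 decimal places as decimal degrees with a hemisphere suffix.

55.8750° S, 55.8333° S

Field F=5, D=3: +5·20° lon, +3·10° lat → SW at lon -80°, lat -60°.
Square 3, 4: +3·2° lon, +4·1° lat → SW at lon -74°, lat -56°.
Subsquare p=15, d=3: +15·0.0833333° lon, +3·0.0416667° lat → SW at lon -72.75°, lat -55.875°.
Cell spans 0.0833333° lon × 0.0416667° lat.
south 55.8750° S, north 55.8333° S.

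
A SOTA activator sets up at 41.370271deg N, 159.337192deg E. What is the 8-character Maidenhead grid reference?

QN91qi08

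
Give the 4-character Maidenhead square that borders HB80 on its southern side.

Latitude square 0; −1 → -1, wraps to 9, carry into field.
Latitude field B = 1; −1 → 0 = A.
The longitude characters are unchanged.

HA89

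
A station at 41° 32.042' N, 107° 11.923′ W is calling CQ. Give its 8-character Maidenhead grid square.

Offset from 180°W / 90°S: lon 72.80128°, lat 131.53403°.
Field (20°×10°, letters A–R): lon ⌊72.80128/20⌋ = 3 → D; lat ⌊131.53403/10⌋ = 13 → N.
Square (2°×1°, digits 0–9): lon ⌊12.80128/2⌋ = 6; lat ⌊1.53403/1⌋ = 1.
Subsquare (5′×2.5′, letters a–x): lon ⌊0.80128/0.0833333⌋ = 9 → j; lat ⌊0.53403/0.0416667⌋ = 12 → m.
Extended square (30″×15″, digits 0–9): lon ⌊0.05128/0.00833333⌋ = 6; lat ⌊0.03403/0.00416667⌋ = 8.

DN61jm68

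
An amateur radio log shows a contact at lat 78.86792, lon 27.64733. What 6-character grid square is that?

Shift to the Maidenhead origin (180°W, 90°S): lon 207.6473, lat 168.8679.
Field (20°×10°, letters A–R): 207.6473/20 → 10 → K, 168.8679/10 → 16 → Q; chars KQ.
Square (2°×1°, digits 0–9): 7.6473/2 → 3, 8.8679/1 → 8; chars 38.
Subsquare (5′×2.5′, letters a–x): 1.6473/0.0833333 → 19 → t, 0.8679/0.0416667 → 20 → u; chars tu.

KQ38tu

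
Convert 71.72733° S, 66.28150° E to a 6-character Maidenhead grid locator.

MB38dg

Shift to the Maidenhead origin (180°W, 90°S): lon 246.2815, lat 18.2727.
Field (20°×10°, letters A–R): 246.2815/20 → 12 → M, 18.2727/10 → 1 → B; chars MB.
Square (2°×1°, digits 0–9): 6.2815/2 → 3, 8.2727/1 → 8; chars 38.
Subsquare (5′×2.5′, letters a–x): 0.2815/0.0833333 → 3 → d, 0.2727/0.0416667 → 6 → g; chars dg.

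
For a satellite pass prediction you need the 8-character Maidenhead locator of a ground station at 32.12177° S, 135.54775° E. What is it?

PF77sv50

Add 180° to longitude and 90° to latitude: 315.54775, 57.87823.
Field (20°×10°, letters A–R): lon ⌊315.54775/20⌋ = 15 → P; lat ⌊57.87823/10⌋ = 5 → F.
Square (2°×1°, digits 0–9): lon ⌊15.54775/2⌋ = 7; lat ⌊7.87823/1⌋ = 7.
Subsquare (5′×2.5′, letters a–x): lon ⌊1.54775/0.0833333⌋ = 18 → s; lat ⌊0.87823/0.0416667⌋ = 21 → v.
Extended square (30″×15″, digits 0–9): lon ⌊0.04775/0.00833333⌋ = 5; lat ⌊0.00323/0.00416667⌋ = 0.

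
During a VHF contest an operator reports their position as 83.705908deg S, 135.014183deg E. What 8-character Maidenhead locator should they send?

PA76mh10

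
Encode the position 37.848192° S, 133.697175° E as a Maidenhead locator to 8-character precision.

PF62ud36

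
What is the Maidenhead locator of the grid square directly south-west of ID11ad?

Longitude subsquare a = 0; −1 → -1, wraps to 23 = x, carry into square.
Longitude square 1; −1 → 0.
Latitude subsquare d = 3; −1 → 2 = c.

ID01xc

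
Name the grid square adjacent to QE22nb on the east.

Longitude subsquare n = 13; +1 → 14 = o.
The latitude characters are unchanged.

QE22ob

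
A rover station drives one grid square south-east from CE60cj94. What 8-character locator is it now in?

CE60dj03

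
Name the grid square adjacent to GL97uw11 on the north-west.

GL97uw02

Longitude extended square 1; −1 → 0.
Latitude extended square 1; +1 → 2.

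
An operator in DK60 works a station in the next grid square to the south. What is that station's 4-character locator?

Latitude square 0; −1 → -1, wraps to 9, carry into field.
Latitude field K = 10; −1 → 9 = J.
The longitude characters are unchanged.

DJ69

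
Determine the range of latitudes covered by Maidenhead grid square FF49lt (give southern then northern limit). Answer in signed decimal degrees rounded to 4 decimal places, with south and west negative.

-30.2083, -30.1667

Field F=5, F=5: +5·20° lon, +5·10° lat → SW at lon -80°, lat -40°.
Square 4, 9: +4·2° lon, +9·1° lat → SW at lon -72°, lat -31°.
Subsquare l=11, t=19: +11·0.0833333° lon, +19·0.0416667° lat → SW at lon -71.0833°, lat -30.2083°.
Cell spans 0.0833333° lon × 0.0416667° lat.
south -30.2083, north -30.1667.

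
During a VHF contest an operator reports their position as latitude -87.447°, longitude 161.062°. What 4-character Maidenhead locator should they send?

RA02

Offset from 180°W / 90°S: lon 341.06°, lat 2.55°.
Field: 341.06/20 → 17 → R, 2.55/10 → 0 → A; chars RA.
Square: 1.06/2 → 0, 2.55/1 → 2; chars 02.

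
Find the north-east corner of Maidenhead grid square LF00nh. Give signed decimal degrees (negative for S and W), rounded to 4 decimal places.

-39.6667, 41.1667

Field L=11, F=5: +11·20° lon, +5·10° lat → SW at lon 40°, lat -40°.
Square 0, 0: +0·2° lon, +0·1° lat → SW at lon 40°, lat -40°.
Subsquare n=13, h=7: +13·0.0833333° lon, +7·0.0416667° lat → SW at lon 41.0833°, lat -39.7083°.
Cell spans 0.0833333° lon × 0.0416667° lat. NE corner is SW corner plus one full cell.
latitude -39.6667, longitude 41.1667.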